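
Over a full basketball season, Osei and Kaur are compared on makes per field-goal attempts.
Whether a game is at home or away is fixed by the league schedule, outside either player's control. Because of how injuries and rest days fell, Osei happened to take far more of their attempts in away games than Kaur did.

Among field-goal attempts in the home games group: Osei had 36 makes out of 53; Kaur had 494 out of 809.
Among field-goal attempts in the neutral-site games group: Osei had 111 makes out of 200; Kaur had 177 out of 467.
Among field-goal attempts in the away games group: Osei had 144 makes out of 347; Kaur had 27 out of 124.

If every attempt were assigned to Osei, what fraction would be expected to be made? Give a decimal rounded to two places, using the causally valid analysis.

Since game venue is a pre-existing factor (not a product of the player) and it affects the outcome on its own, it is a confounder. The stratified rates, not the pooled rate, identify the causal effect.
Standardising Osei to the population game venue mix: 0.431·36/53 + 0.334·111/200 + 0.235·144/347 = 0.576.

0.58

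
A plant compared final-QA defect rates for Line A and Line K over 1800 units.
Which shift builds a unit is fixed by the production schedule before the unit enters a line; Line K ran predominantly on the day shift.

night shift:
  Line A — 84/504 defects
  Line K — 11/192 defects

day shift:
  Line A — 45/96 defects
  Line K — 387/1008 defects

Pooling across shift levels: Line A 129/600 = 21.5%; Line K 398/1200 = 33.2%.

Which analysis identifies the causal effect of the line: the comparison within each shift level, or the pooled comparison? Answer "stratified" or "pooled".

stratified

The shift-specific comparison favours Line K throughout, but the pooled figures favour Line A. The question is whether to condition on shift.
Since shift is a pre-existing factor (not a product of the line) and it affects the outcome on its own, it is a confounder. The stratified rates, not the pooled rate, identify the causal effect.
Within each level — night shift: 16.7% vs 5.7%; day shift: 46.9% vs 38.4% — Line K is lower every time.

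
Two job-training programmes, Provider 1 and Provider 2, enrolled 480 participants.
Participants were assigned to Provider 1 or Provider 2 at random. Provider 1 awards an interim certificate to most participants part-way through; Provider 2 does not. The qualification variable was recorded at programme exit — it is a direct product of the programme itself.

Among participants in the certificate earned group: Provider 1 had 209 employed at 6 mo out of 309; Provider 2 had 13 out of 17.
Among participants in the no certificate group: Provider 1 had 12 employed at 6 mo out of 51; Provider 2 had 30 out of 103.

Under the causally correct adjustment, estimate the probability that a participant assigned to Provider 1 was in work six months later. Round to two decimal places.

The qualification attained during the programme-specific comparison favours Provider 2 throughout, but the pooled figures favour Provider 1. The question is whether to condition on qualification attained during the programme.
Qualification attained during the programme lies on the pathway programme → qualification attained during the programme → outcome, so adjusting for it blocks the indirect effect. For the total causal effect of programme, use the unadjusted pooled rates.
So P(outcome | do(Provider 1)) is just the pooled rate for Provider 1: 221/360 = 0.614.

0.61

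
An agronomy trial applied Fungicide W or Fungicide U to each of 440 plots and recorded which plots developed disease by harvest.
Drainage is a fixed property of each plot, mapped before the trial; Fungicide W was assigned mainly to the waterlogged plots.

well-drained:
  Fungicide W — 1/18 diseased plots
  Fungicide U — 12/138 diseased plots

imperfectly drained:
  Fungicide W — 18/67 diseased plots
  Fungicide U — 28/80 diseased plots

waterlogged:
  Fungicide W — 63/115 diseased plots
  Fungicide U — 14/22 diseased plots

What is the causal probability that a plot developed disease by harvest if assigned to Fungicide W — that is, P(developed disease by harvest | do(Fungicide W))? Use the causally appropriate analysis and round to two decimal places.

0.28

Fungicide W is lower inside every field drainage stratum but Fungicide U is lower in aggregate. Whether to stratify depends on how field drainage relates to the fungicide.
Here field drainage is a common cause — it drives both which fungicide a case falls under and the outcome. The crude comparison mixes populations; the stratum-specific rates are the causally relevant ones.
Standardising Fungicide W to the population field drainage mix: 0.355·1/18 + 0.334·18/67 + 0.311·63/115 = 0.280.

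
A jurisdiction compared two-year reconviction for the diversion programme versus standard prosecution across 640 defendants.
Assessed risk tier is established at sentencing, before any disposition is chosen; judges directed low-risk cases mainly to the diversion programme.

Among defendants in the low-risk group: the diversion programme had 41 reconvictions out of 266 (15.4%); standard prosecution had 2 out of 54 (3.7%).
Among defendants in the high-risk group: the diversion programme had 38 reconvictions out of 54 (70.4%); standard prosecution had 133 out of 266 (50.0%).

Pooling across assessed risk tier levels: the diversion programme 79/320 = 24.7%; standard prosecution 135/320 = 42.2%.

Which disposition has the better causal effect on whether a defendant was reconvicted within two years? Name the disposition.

Nothing the disposition does changes assessed risk tier; the imbalance is an allocation artefact. With assessed risk tier also predicting the outcome, the pooled figure is confounded, and the within-stratum comparison is the causal one.
Within each level — low-risk: 15.4% vs 3.7%; high-risk: 70.4% vs 50.0% — standard prosecution is lower every time.

standard prosecution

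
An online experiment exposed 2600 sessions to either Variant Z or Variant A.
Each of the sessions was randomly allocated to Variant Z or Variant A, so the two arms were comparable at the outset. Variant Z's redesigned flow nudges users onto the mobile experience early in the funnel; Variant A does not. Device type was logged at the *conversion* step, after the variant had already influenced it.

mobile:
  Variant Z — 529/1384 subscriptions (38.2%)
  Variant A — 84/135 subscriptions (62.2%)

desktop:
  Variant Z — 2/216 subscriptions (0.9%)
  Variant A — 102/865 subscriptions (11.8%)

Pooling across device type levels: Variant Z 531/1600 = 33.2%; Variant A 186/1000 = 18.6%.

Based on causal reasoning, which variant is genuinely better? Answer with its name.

Device type lies on the pathway variant → device type → outcome, so adjusting for it blocks the indirect effect. For the total causal effect of variant, use the unadjusted pooled rates.
Pooled: Variant Z 33.2% vs Variant A 18.6%; Variant Z is higher overall.

Variant Z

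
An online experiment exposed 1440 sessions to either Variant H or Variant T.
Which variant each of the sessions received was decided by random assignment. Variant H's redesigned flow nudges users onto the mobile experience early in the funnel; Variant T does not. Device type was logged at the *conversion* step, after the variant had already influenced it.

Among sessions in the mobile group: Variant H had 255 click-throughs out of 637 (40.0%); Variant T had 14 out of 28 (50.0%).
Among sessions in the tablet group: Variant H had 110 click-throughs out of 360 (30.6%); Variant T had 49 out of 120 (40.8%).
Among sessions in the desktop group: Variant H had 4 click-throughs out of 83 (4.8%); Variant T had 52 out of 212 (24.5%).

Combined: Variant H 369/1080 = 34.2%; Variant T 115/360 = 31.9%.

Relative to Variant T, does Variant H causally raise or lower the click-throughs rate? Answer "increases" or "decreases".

The device type-specific comparison favours Variant T throughout, but the pooled figures favour Variant H. The question is whether to condition on device type.
The distribution of device type is itself part of what the variant does — it is an intermediate outcome. Holding it fixed would remove that part of the effect; the total effect is the pooled difference.
Pooled: Variant H 34.2% vs Variant T 31.9%; Variant H is higher overall.

increases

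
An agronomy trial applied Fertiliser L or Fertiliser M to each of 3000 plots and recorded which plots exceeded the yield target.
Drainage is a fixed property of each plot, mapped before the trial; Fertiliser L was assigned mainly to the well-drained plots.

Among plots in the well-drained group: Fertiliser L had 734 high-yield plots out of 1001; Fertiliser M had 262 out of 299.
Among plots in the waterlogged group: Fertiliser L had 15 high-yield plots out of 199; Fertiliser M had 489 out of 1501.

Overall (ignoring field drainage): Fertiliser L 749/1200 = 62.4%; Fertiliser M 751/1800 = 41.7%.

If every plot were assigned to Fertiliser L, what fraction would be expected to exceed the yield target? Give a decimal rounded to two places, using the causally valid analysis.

Within every field drainage level Fertiliser M has the higher rate, yet pooled Fertiliser L does — Simpson's reversal.
Here field drainage is a common cause — it drives both which fertiliser a case falls under and the outcome. The crude comparison mixes populations; the stratum-specific rates are the causally relevant ones.
Standardising Fertiliser L to the population field drainage mix: 0.433·734/1001 + 0.567·15/199 = 0.360.

0.36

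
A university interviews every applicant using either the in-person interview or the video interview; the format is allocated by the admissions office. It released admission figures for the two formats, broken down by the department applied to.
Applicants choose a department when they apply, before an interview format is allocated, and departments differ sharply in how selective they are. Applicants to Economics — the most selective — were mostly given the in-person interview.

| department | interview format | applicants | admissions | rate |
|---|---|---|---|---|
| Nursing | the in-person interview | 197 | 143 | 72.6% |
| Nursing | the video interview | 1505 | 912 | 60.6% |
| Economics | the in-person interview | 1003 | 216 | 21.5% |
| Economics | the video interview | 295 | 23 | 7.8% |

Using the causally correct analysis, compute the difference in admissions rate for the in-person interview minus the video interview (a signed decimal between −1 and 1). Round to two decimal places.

+0.13

Department satisfies the back-door criterion: it is not a descendant of the interview format, and it blocks the spurious path from interview format to outcome. Adjusting for it (i.e., using the within-department rates) gives the causal effect.
Adjusting over the population distribution of department: 0.567·(0.726−0.606) + 0.433·(0.215−0.078) = +0.127.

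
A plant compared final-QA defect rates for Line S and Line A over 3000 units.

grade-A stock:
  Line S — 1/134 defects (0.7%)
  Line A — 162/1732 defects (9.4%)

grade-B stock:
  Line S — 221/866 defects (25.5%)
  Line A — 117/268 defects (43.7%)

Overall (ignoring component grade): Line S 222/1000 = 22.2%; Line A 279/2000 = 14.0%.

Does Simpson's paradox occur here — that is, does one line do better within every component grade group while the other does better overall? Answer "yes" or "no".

yes

Within each component grade level (grade-A stock 0.7% vs 9.4%; grade-B stock 25.5% vs 43.7%), Line S has the lower rate every time. Pooled: 22.2% vs 14.0% — Line A has the lower rate overall. The two comparisons disagree.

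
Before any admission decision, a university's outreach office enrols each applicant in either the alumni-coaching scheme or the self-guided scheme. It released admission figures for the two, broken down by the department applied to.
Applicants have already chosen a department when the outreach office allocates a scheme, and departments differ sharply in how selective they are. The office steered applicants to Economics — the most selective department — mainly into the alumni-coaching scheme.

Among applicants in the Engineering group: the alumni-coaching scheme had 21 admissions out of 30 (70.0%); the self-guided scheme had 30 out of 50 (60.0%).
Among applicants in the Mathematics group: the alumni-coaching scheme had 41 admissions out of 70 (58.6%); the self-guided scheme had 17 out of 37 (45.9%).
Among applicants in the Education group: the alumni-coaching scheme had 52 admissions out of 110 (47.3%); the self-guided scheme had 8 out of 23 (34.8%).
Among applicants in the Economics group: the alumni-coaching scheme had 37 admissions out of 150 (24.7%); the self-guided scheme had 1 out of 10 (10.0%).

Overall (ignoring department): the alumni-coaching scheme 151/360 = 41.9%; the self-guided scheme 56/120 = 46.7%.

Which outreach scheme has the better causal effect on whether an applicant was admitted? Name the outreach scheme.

the alumni-coaching scheme

Here department is a common cause — it drives both which outreach scheme a case falls under and the outcome. The crude comparison mixes populations; the stratum-specific rates are the causally relevant ones.
Within each level — Engineering: 70.0% vs 60.0%; Mathematics: 58.6% vs 45.9%; Education: 47.3% vs 34.8%; Economics: 24.7% vs 10.0% — the alumni-coaching scheme is higher every time.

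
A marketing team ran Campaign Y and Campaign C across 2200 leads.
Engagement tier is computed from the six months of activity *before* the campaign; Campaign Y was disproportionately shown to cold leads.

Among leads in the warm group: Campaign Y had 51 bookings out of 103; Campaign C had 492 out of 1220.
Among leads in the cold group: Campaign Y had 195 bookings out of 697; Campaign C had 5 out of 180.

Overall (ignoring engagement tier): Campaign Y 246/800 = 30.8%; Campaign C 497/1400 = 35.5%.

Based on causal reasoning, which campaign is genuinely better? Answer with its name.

Campaign Y

Engagement tier differs across campaigns for reasons unrelated to any effect of the campaign itself, and it separately predicts the outcome — a classic confounder. We must compare within engagement tier levels.
Within each level — warm: 49.5% vs 40.3%; cold: 28.0% vs 2.8% — Campaign Y is higher every time.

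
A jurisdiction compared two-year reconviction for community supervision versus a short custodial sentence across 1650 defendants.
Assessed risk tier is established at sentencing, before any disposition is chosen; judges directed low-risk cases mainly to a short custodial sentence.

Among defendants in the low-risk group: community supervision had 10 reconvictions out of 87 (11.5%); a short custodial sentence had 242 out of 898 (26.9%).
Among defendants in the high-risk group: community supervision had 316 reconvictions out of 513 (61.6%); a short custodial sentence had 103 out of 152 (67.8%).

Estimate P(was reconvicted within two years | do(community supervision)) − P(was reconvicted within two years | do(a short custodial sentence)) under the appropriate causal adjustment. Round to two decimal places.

The assessed risk tier-specific comparison favours community supervision throughout, but the pooled figures favour a short custodial sentence. The question is whether to condition on assessed risk tier.
Assessed risk tier satisfies the back-door criterion: it is not a descendant of the disposition, and it blocks the spurious path from disposition to outcome. Adjusting for it (i.e., using the within-assessed risk tier rates) gives the causal effect.
Adjusting over the population distribution of assessed risk tier: 0.597·(0.115−0.269) + 0.403·(0.616−0.678) = -0.117.

-0.12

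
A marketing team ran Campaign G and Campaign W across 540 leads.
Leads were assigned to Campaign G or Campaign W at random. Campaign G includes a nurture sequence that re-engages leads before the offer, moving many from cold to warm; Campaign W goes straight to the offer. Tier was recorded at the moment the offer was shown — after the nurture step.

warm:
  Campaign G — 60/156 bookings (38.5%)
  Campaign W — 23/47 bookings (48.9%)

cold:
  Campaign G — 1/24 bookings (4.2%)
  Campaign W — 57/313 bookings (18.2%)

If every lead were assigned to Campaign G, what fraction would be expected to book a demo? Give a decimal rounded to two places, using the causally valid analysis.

Engagement tier lies on the pathway campaign → engagement tier → outcome, so adjusting for it blocks the indirect effect. For the total causal effect of campaign, use the unadjusted pooled rates.
So P(outcome | do(Campaign G)) is just the pooled rate for Campaign G: 61/180 = 0.339.

0.34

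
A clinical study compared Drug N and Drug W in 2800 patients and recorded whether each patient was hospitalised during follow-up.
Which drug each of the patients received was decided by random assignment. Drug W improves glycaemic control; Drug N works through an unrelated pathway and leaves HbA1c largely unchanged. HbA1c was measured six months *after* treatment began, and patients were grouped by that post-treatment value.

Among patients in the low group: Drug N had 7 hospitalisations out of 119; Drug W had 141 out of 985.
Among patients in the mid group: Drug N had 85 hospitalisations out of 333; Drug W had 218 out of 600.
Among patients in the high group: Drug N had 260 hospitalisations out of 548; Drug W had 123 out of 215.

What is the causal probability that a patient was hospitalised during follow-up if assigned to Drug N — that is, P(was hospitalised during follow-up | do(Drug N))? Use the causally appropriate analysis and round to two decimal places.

The distribution of HbA1c is itself part of what the drug does — it is an intermediate outcome. Holding it fixed would remove that part of the effect; the total effect is the pooled difference.
So P(outcome | do(Drug N)) is just the pooled rate for Drug N: 352/1000 = 0.352.

0.35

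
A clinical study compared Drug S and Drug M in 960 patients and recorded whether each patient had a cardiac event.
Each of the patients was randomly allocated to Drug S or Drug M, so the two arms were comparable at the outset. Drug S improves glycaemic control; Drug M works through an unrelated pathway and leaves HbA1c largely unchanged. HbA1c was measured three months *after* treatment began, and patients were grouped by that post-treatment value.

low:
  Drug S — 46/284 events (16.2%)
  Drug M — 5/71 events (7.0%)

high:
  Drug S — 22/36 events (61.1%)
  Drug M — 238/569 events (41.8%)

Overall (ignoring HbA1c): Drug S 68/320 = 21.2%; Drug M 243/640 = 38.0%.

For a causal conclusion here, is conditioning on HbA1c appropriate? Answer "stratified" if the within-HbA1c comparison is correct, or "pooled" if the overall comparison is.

The stratified and pooled comparisons disagree (Drug M wins within each HbA1c; Drug S wins overall), so the answer turns on the causal role of HbA1c.
HbA1c lies on the pathway drug → HbA1c → outcome, so adjusting for it blocks the indirect effect. For the total causal effect of drug, use the unadjusted pooled rates.
Pooled: Drug S 21.2% vs Drug M 38.0%; Drug S is lower overall.

pooled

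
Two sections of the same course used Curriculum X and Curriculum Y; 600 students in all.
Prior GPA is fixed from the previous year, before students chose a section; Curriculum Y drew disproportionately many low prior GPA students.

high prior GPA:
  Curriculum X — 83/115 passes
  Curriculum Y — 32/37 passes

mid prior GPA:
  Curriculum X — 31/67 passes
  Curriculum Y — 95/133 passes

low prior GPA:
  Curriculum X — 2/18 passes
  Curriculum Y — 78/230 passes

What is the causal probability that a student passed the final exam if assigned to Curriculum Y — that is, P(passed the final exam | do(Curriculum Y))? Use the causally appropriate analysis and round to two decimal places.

Prior GPA band is set before the teaching method has any effect — it is not caused by the teaching method — and it independently drives the outcome. That makes it a confounder, so the causal comparison is within prior GPA band levels.
Standardising Curriculum Y to the population prior GPA band mix: 0.253·32/37 + 0.333·95/133 + 0.413·78/230 = 0.597.

0.60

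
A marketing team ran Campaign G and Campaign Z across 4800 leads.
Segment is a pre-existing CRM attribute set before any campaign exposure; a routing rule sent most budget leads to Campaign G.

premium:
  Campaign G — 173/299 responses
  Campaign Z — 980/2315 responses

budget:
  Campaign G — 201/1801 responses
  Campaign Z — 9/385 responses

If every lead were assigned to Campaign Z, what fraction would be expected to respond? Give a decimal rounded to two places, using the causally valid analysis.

0.24

Customer segment differs across campaigns for reasons unrelated to any effect of the campaign itself, and it separately predicts the outcome — a classic confounder. We must compare within customer segment levels.
Standardising Campaign Z to the population customer segment mix: 0.545·980/2315 + 0.455·9/385 = 0.241.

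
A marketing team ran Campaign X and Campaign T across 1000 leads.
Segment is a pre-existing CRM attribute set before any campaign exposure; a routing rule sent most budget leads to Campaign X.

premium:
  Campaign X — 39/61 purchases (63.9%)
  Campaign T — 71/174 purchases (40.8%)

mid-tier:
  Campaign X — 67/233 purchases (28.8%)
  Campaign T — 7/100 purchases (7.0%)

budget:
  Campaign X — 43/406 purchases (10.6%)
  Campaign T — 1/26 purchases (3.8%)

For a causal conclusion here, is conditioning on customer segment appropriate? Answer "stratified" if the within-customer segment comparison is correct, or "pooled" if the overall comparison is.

The stratified and pooled comparisons disagree (Campaign X wins within each customer segment; Campaign T wins overall), so the answer turns on the causal role of customer segment.
Nothing the campaign does changes customer segment; the imbalance is an allocation artefact. With customer segment also predicting the outcome, the pooled figure is confounded, and the within-stratum comparison is the causal one.
Within each level — premium: 63.9% vs 40.8%; mid-tier: 28.8% vs 7.0%; budget: 10.6% vs 3.8% — Campaign X is higher every time.

stratified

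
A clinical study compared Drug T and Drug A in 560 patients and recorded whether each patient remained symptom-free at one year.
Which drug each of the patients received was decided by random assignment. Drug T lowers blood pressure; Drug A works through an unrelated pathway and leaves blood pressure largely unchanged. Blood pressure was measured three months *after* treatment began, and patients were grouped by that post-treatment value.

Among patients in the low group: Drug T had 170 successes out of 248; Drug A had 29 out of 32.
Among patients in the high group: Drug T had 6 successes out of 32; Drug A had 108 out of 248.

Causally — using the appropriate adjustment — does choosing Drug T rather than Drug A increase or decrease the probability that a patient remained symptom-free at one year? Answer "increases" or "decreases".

Blood pressure lies on the pathway drug → blood pressure → outcome, so adjusting for it blocks the indirect effect. For the total causal effect of drug, use the unadjusted pooled rates.
Pooled: Drug T 62.9% vs Drug A 48.9%; Drug T is higher overall.

increases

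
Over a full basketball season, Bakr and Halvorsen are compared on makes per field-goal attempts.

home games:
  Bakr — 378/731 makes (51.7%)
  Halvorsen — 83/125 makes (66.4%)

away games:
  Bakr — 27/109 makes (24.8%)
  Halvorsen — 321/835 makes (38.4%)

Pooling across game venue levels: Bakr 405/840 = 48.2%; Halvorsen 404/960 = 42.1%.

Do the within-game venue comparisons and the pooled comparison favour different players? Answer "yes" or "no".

Within each game venue level (home games 51.7% vs 66.4%; away games 24.8% vs 38.4%), Halvorsen has the higher rate every time. Pooled: 48.2% vs 42.1% — Bakr has the higher rate overall. The two comparisons disagree.

yes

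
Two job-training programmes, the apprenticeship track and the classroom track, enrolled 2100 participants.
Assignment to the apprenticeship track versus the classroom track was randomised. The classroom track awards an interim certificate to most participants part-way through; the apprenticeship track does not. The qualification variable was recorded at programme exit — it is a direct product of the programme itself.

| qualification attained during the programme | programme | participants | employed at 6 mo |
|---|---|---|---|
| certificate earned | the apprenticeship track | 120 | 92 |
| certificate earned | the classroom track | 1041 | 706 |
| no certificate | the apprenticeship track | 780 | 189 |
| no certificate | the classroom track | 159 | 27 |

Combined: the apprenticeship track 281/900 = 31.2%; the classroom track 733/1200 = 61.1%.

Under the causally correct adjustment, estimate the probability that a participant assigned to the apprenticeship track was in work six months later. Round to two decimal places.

Qualification attained during the programme is downstream of the programme. One should not condition on a consequence of treatment, so the overall rates are the right comparison.
So P(outcome | do(the apprenticeship track)) is just the pooled rate for the apprenticeship track: 281/900 = 0.312.

0.31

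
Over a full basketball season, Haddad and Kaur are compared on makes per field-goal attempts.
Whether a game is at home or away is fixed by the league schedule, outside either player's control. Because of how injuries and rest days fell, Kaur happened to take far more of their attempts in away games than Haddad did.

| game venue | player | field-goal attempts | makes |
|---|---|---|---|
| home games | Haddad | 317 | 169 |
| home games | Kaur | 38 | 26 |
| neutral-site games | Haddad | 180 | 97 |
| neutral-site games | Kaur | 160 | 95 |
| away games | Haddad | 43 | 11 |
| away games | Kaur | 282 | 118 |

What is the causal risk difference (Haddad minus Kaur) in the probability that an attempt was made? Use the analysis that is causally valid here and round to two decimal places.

The game venue-specific comparison favours Kaur throughout, but the pooled figures favour Haddad. The question is whether to condition on game venue.
Here game venue is a common cause — it drives both which player a case falls under and the outcome. The crude comparison mixes populations; the stratum-specific rates are the causally relevant ones.
Adjusting over the population distribution of game venue: 0.348·(0.533−0.684) + 0.333·(0.539−0.594) + 0.319·(0.256−0.418) = -0.123.

-0.12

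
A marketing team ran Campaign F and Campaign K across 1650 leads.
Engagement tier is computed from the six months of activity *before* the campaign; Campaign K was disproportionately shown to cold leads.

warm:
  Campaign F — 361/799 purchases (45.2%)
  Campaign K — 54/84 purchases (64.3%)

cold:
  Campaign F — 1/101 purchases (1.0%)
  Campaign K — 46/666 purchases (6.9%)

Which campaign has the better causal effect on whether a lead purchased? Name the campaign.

Engagement tier is set before the campaign has any effect — it is not caused by the campaign — and it independently drives the outcome. That makes it a confounder, so the causal comparison is within engagement tier levels.
Within each level — warm: 45.2% vs 64.3%; cold: 1.0% vs 6.9% — Campaign K is higher every time.

Campaign K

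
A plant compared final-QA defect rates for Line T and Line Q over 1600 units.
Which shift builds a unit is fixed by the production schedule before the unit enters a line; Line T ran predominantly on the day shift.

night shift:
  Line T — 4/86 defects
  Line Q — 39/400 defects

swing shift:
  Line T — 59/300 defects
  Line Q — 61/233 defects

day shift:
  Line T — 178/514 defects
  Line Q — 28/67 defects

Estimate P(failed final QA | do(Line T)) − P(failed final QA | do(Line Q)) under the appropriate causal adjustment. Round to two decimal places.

Nothing the line does changes shift; the imbalance is an allocation artefact. With shift also predicting the outcome, the pooled figure is confounded, and the within-stratum comparison is the causal one.
Adjusting over the population distribution of shift: 0.304·(0.047−0.098) + 0.333·(0.197−0.262) + 0.363·(0.346−0.418) = -0.063.

-0.06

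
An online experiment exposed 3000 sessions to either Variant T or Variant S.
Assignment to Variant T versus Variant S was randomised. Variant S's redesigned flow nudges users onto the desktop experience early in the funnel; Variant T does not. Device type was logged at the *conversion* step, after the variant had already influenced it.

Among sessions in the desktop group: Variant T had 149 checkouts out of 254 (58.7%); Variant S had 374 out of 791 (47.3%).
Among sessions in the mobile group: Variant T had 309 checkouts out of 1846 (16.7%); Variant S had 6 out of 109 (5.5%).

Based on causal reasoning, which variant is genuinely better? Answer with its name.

Device type is recorded after the variant and is itself shifted by it — it sits on the causal path from variant to outcome. Conditioning on a mediator would strip out part of the effect we want; the pooled comparison gives the total causal effect.
Pooled: Variant T 21.8% vs Variant S 42.2%; Variant S is higher overall.

Variant S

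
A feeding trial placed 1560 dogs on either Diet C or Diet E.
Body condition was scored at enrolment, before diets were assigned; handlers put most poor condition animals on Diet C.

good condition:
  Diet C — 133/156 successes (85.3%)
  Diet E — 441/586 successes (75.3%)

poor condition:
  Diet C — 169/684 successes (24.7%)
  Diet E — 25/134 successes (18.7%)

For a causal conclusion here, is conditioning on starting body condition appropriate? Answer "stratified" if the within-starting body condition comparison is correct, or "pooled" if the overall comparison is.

Diet C is higher inside every starting body condition stratum but Diet E is higher in aggregate. Whether to stratify depends on how starting body condition relates to the diet.
Starting body condition is set before the diet has any effect — it is not caused by the diet — and it independently drives the outcome. That makes it a confounder, so the causal comparison is within starting body condition levels.
Within each level — good condition: 85.3% vs 75.3%; poor condition: 24.7% vs 18.7% — Diet C is higher every time.

stratified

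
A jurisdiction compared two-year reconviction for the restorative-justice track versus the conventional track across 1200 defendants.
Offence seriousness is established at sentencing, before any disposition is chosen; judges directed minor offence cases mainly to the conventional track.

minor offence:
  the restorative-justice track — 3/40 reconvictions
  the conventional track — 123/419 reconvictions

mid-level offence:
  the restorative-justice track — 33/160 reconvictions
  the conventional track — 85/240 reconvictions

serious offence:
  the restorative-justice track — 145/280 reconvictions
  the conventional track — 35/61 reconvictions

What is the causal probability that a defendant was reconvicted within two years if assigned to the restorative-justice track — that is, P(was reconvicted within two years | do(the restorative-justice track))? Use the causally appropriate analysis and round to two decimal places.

0.24

The imbalance in offence seriousness arose from how defendants were allocated, not from anything the disposition did; and offence seriousness independently affects the outcome. The pooled gap is confounded — condition on offence seriousness.
Standardising the restorative-justice track to the population offence seriousness mix: 0.383·3/40 + 0.333·33/160 + 0.284·145/280 = 0.245.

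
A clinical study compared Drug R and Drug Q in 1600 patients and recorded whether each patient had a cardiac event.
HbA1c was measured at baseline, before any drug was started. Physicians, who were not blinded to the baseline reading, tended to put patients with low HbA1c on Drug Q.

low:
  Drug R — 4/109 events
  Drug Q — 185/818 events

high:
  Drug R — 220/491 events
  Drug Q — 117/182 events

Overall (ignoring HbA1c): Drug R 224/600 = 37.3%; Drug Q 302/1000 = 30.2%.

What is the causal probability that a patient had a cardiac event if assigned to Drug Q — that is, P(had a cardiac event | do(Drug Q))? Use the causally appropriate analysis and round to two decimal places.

The imbalance in HbA1c arose from how patients were allocated, not from anything the drug did; and HbA1c independently affects the outcome. The pooled gap is confounded — condition on HbA1c.
Standardising Drug Q to the population HbA1c mix: 0.579·185/818 + 0.421·117/182 = 0.401.

0.40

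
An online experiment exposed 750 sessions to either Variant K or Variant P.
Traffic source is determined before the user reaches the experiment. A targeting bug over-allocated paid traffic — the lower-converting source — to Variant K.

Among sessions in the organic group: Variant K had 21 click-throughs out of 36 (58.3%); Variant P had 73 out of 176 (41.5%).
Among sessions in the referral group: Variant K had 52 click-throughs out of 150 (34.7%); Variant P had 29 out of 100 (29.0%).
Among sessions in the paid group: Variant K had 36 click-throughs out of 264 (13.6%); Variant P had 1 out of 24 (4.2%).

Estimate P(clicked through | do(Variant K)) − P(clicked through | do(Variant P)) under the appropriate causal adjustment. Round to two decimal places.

The traffic source-specific comparison favours Variant K throughout, but the pooled figures favour Variant P. The question is whether to condition on traffic source.
Traffic source satisfies the back-door criterion: it is not a descendant of the variant, and it blocks the spurious path from variant to outcome. Adjusting for it (i.e., using the within-traffic source rates) gives the causal effect.
Adjusting over the population distribution of traffic source: 0.283·(0.583−0.415) + 0.333·(0.347−0.290) + 0.384·(0.136−0.042) = +0.103.

+0.10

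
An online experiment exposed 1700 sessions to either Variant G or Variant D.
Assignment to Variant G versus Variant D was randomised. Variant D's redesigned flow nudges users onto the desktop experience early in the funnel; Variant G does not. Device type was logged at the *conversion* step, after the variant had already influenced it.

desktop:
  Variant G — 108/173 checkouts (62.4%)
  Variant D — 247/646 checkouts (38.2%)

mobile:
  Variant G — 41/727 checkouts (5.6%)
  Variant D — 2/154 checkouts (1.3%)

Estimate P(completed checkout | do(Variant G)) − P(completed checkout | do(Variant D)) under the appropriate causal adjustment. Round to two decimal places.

-0.15

Device type is recorded after the variant and is itself shifted by it — it sits on the causal path from variant to outcome. Conditioning on a mediator would strip out part of the effect we want; the pooled comparison gives the total causal effect.
The causal difference is the pooled difference: 0.166 − 0.311 = -0.146.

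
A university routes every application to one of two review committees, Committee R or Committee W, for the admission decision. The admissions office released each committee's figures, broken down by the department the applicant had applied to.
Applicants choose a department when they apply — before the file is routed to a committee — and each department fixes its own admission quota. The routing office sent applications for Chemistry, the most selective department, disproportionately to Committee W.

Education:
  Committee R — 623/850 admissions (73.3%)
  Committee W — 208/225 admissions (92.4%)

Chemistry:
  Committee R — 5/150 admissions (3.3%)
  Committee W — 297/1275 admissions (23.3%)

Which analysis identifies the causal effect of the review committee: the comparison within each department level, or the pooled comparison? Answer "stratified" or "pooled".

stratified

The stratified and pooled comparisons disagree (Committee W wins within each department; Committee R wins overall), so the answer turns on the causal role of department.
Nothing the review committee does changes department; the imbalance is an allocation artefact. With department also predicting the outcome, the pooled figure is confounded, and the within-stratum comparison is the causal one.
Within each level — Education: 73.3% vs 92.4%; Chemistry: 3.3% vs 23.3% — Committee W is higher every time.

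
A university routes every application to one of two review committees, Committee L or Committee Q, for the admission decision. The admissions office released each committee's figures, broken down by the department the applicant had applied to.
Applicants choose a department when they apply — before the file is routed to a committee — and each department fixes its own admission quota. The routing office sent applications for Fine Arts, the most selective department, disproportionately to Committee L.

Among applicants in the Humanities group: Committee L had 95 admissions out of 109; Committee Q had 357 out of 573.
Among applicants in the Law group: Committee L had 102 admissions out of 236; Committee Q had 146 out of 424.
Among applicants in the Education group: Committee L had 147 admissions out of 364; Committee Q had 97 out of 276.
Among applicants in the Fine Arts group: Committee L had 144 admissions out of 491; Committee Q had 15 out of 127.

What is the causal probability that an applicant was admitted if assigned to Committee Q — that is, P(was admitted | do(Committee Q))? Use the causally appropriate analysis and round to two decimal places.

0.37

The stratified and pooled comparisons disagree (Committee L wins within each department; Committee Q wins overall), so the answer turns on the causal role of department.
Since department is a pre-existing factor (not a product of the review committee) and it affects the outcome on its own, it is a confounder. The stratified rates, not the pooled rate, identify the causal effect.
Standardising Committee Q to the population department mix: 0.262·357/573 + 0.254·146/424 + 0.246·97/276 + 0.238·15/127 = 0.365.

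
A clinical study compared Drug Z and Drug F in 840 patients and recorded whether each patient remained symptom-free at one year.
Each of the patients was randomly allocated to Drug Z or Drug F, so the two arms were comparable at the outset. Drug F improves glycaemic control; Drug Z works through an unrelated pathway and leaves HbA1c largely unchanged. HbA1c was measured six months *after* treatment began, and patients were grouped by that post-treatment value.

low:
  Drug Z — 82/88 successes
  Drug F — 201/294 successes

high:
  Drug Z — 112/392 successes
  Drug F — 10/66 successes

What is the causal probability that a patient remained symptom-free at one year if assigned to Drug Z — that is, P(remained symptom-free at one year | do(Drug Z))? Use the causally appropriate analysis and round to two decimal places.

0.40

Within every HbA1c level Drug Z has the higher rate, yet pooled Drug F does — Simpson's reversal.
HbA1c lies on the pathway drug → HbA1c → outcome, so adjusting for it blocks the indirect effect. For the total causal effect of drug, use the unadjusted pooled rates.
So P(outcome | do(Drug Z)) is just the pooled rate for Drug Z: 194/480 = 0.404.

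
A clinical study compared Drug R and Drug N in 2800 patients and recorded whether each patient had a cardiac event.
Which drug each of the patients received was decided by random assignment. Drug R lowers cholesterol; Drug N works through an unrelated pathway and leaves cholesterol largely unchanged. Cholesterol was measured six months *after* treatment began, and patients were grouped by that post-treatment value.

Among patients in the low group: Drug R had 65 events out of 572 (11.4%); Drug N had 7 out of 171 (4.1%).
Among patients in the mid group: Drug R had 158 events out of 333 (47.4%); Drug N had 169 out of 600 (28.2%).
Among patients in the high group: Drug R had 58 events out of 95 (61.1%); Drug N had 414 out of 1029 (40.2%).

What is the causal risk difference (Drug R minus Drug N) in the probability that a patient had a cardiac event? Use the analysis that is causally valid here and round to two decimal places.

The stratified and pooled comparisons disagree (Drug N wins within each cholesterol; Drug R wins overall), so the answer turns on the causal role of cholesterol.
Cholesterol is downstream of the drug. One should not condition on a consequence of treatment, so the overall rates are the right comparison.
The causal difference is the pooled difference: 0.281 − 0.328 = -0.047.

-0.05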